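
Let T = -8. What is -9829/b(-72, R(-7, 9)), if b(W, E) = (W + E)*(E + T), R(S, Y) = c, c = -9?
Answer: -9829/1377 ≈ -7.1380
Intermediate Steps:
R(S, Y) = -9
b(W, E) = (-8 + E)*(E + W) (b(W, E) = (W + E)*(E - 8) = (E + W)*(-8 + E) = (-8 + E)*(E + W))
-9829/b(-72, R(-7, 9)) = -9829/((-9)² - 8*(-9) - 8*(-72) - 9*(-72)) = -9829/(81 + 72 + 576 + 648) = -9829/1377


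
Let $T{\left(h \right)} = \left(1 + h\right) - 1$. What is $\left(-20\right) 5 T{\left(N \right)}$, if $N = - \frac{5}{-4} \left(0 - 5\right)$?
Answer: $625$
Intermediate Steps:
$N = - \frac{25}{4}$ ($N = \left(-5\right) \left(- \frac{1}{4}\right) \left(-5\right) = \frac{5}{4} \left(-5\right) = - \frac{25}{4} \approx -6.25$)
$T{\left(h \right)} = h$
$\left(-20\right) 5 T{\left(N \right)} = \left(-20\right) 5 \left(- \frac{25}{4}\right) = \left(-100\right) \left(- \frac{25}{4}\right) = 625$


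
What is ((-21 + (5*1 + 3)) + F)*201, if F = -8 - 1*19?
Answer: -8040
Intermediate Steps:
F = -27 (F = -8 - 19 = -27)
((-21 + (5*1 + 3)) + F)*201 = ((-21 + (5*1 + 3)) - 27)*201 = ((-21 + (5 + 3)) - 27)*201 = ((-21 + 8) - 27)*201 = (-13 - 27)*201 = -40*201 = -8040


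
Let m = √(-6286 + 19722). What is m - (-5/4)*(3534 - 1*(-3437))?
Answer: 34855/4 + 2*√3359 ≈ 8829.7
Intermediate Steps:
m = 2*√3359 (m = √13436 = 2*√3359 ≈ 115.91)
m - (-5/4)*(3534 - 1*(-3437)) = 2*√3359 - (-5/4)*(3534 - 1*(-3437)) = 2*√3359 - (-5*¼)*(3534 + 3437) = 2*√3359 - (-5)*6971/4 = 2*√3359 - 1*(-34855/4) = 2*√3359 + 34855/4 = 34855/4 + 2*√3359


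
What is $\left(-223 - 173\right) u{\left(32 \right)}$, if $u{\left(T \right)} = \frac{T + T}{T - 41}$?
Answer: $2816$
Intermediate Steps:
$u{\left(T \right)} = \frac{2 T}{-41 + T}$
$\left(-223 - 173\right) u{\left(32 \right)} = \left(-223 - 173\right) 2 \cdot 32 \frac{1}{-41 + 32} = \left(-223 - 173\right) 2 \cdot 32 \frac{1}{-9} = - 396 \cdot 2 \cdot 32 \left(- \frac{1}{9}\right) = \left(-396\right) \left(- \frac{64}{9}\right) = 2816$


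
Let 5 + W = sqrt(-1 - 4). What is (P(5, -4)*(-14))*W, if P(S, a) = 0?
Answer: 0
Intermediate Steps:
W = -5 + I*sqrt(5) (W = -5 + sqrt(-1 - 4) = -5 + sqrt(-5) = -5 + I*sqrt(5) ≈ -5.0 + 2.2361*I)
(P(5, -4)*(-14))*W = (0*(-14))*(-5 + I*sqrt(5)) = 0*(-5 + I*sqrt(5)) = 0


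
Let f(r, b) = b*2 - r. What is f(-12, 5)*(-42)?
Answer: -924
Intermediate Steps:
f(r, b) = -r + 2*b (f(r, b) = 2*b - r = -r + 2*b)
f(-12, 5)*(-42) = (-1*(-12) + 2*5)*(-42) = (12 + 10)*(-42) = 22*(-42) = -924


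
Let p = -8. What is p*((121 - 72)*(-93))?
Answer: 36456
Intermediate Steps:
p*((121 - 72)*(-93)) = -8*(121 - 72)*(-93) = -392*(-93) = -8*(-4557) = 36456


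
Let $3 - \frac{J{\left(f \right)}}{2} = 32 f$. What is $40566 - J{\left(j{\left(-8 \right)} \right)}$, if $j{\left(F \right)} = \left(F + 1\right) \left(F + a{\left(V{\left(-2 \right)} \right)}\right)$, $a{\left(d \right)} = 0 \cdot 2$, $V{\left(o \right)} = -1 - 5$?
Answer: $44144$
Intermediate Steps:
$V{\left(o \right)} = -6$
$a{\left(d \right)} = 0$
$j{\left(F \right)} = F \left(1 + F\right)$ ($j{\left(F \right)} = \left(F + 1\right) \left(F + 0\right) = \left(1 + F\right) F = F \left(1 + F\right)$)
$J{\left(f \right)} = 6 - 64 f$ ($J{\left(f \right)} = 6 - 2 \cdot 32 f = 6 - 64 f$)
$40566 - J{\left(j{\left(-8 \right)} \right)} = 40566 - \left(6 - 64 \left(- 8 \left(1 - 8\right)\right)\right) = 40566 - \left(6 - 64 \left(\left(-8\right) \left(-7\right)\right)\right) = 40566 - \left(6 - 3584\right) = 40566 - -3578 = 40566 + 3578 = 44144$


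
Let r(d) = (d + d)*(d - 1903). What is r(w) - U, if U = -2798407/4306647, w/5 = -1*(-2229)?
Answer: 887187286582867/4306647 ≈ 2.0600e+8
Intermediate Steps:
w = 11145 (w = 5*(-1*(-2229)) = 5*2229 = 11145)
U = -2798407/4306647 (U = -2798407*1/4306647 = -2798407/4306647 ≈ -0.64979)
r(d) = 2*d*(-1903 + d) (r(d) = (2*d)*(-1903 + d) = 2*d*(-1903 + d))
r(w) - U = 2*11145*(-1903 + 11145) - 1*(-2798407/4306647) = 2*11145*9242 + 2798407/4306647 = 206004180 + 2798407/4306647 = 887187286582867/4306647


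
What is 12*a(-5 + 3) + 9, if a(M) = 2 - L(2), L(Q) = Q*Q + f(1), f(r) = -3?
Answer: 21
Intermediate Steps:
L(Q) = -3 + Q² (L(Q) = Q*Q - 3 = Q² - 3 = -3 + Q²)
a(M) = 1 (a(M) = 2 - (-3 + 2²) = 2 - (-3 + 4) = 2 - 1*1 = 2 - 1 = 1)
12*a(-5 + 3) + 9 = 12*1 + 9 = 12 + 9 = 21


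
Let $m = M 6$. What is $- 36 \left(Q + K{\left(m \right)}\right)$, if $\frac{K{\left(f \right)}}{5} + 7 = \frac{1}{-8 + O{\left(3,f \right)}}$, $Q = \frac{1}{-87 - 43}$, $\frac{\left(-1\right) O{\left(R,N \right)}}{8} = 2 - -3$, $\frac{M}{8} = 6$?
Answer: $\frac{328647}{260} \approx 1264.0$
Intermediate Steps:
$M = 48$ ($M = 8 \cdot 6 = 48$)
$m = 288$ ($m = 48 \cdot 6 = 288$)
$O{\left(R,N \right)} = -40$ ($O{\left(R,N \right)} = - 8 \left(2 - -3\right) = - 8 \left(2 + 3\right) = \left(-8\right) 5 = -40$)
$Q = - \frac{1}{130}$ ($Q = \frac{1}{-130} = - \frac{1}{130} \approx -0.0076923$)
$K{\left(f \right)} = - \frac{1685}{48}$ ($K{\left(f \right)} = -35 + \frac{5}{-8 - 40} = -35 + \frac{5}{-48} = -35 + 5 \left(- \frac{1}{48}\right) = -35 - \frac{5}{48} = - \frac{1685}{48}$)
$- 36 \left(Q + K{\left(m \right)}\right) = - 36 \left(- \frac{1}{130} - \frac{1685}{48}\right) = \left(-36\right) \left(- \frac{109549}{3120}\right) = \frac{328647}{260}$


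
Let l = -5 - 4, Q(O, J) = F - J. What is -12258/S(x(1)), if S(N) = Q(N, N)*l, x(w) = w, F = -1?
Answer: -681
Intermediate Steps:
Q(O, J) = -1 - J
l = -9
S(N) = 9 + 9*N (S(N) = (-1 - N)*(-9) = 9 + 9*N)
-12258/S(x(1)) = -12258/(9 + 9*1) = -12258/(9 + 9) = -12258/18 = -12258*1/18 = -681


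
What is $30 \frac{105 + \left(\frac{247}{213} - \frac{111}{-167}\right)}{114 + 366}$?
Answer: $\frac{3799847}{569136} \approx 6.6765$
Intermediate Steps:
$30 \frac{105 + \left(\frac{247}{213} - \frac{111}{-167}\right)}{114 + 366} = 30 \frac{105 + \left(247 \cdot \frac{1}{213} - - \frac{111}{167}\right)}{480} = 30 \left(105 + \left(\frac{247}{213} + \frac{111}{167}\right)\right) \frac{1}{480} = 30 \left(105 + \frac{64892}{35571}\right) \frac{1}{480} = 30 \cdot \frac{3799847}{35571} \cdot \frac{1}{480} = 30 \cdot \frac{3799847}{17074080} = \frac{3799847}{569136}$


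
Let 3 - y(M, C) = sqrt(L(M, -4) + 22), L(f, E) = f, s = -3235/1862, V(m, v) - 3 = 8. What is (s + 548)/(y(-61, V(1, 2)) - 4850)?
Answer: -4930082427/43744800176 + 1017141*I*sqrt(39)/43744800176 ≈ -0.1127 + 0.00014521*I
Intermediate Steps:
V(m, v) = 11 (V(m, v) = 3 + 8 = 11)
s = -3235/1862 (s = -3235*1/1862 = -3235/1862 ≈ -1.7374)
y(M, C) = 3 - sqrt(22 + M) (y(M, C) = 3 - sqrt(M + 22) = 3 - sqrt(22 + M))
(s + 548)/(y(-61, V(1, 2)) - 4850) = (-3235/1862 + 548)/((3 - sqrt(22 - 61)) - 4850) = 1017141/(1862*((3 - sqrt(-39)) - 4850)) = 1017141/(1862*((3 - I*sqrt(39)) - 4850)) = 1017141/(1862*(-4847 - I*sqrt(39)))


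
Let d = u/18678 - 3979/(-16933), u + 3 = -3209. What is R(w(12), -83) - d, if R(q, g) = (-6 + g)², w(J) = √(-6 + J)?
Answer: 113872316804/14376117 ≈ 7920.9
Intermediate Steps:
u = -3212 (u = -3 - 3209 = -3212)
d = 905953/14376117 (d = -3212/18678 - 3979/(-16933) = -3212*1/18678 - 3979*(-1/16933) = -146/849 + 3979/16933 = 905953/14376117 ≈ 0.063018)
R(w(12), -83) - d = (-6 - 83)² - 1*905953/14376117 = (-89)² - 905953/14376117 = 7921 - 905953/14376117 = 113872316804/14376117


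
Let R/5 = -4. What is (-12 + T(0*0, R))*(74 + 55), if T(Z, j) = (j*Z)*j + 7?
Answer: -645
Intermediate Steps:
R = -20 (R = 5*(-4) = -20)
T(Z, j) = 7 + Z*j² (T(Z, j) = (Z*j)*j + 7 = Z*j² + 7 = 7 + Z*j²)
(-12 + T(0*0, R))*(74 + 55) = (-12 + (7 + (0*0)*(-20)²))*(74 + 55) = (-12 + (7 + 0*400))*129 = (-12 + (7 + 0))*129 = (-12 + 7)*129 = -5*129 = -645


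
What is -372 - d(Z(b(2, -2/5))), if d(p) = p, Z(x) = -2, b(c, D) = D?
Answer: -370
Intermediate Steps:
-372 - d(Z(b(2, -2/5))) = -372 - 1*(-2) = -372 + 2 = -370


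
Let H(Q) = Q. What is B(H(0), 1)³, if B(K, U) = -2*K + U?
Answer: 1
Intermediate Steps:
B(K, U) = U - 2*K
B(H(0), 1)³ = (1 - 2*0)³ = (1 + 0)³ = 1³ = 1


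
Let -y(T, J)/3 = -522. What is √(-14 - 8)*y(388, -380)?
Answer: 1566*I*√22 ≈ 7345.2*I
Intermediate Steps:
y(T, J) = 1566 (y(T, J) = -3*(-522) = 1566)
√(-14 - 8)*y(388, -380) = √(-14 - 8)*1566 = √(-22)*1566 = (I*√22)*1566 = 1566*I*√22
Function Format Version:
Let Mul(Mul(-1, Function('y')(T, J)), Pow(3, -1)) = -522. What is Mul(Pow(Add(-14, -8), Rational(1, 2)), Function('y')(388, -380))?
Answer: Mul(1566, I, Pow(22, Rational(1, 2))) ≈ Mul(7345.2, I)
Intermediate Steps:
Function('y')(T, J) = 1566 (Function('y')(T, J) = Mul(-3, -522) = 1566)
Mul(Pow(Add(-14, -8), Rational(1, 2)), Function('y')(388, -380)) = Mul(Pow(Add(-14, -8), Rational(1, 2)), 1566) = Mul(Pow(-22, Rational(1, 2)), 1566) = Mul(Mul(I, Pow(22, Rational(1, 2))), 1566) = Mul(1566, I, Pow(22, Rational(1, 2)))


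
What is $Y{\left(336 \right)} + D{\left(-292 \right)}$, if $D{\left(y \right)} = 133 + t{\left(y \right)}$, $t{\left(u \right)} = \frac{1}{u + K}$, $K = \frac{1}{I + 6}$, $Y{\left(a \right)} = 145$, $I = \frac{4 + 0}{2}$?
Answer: $\frac{649122}{2335} \approx 278.0$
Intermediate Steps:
$I = 2$ ($I = 4 \cdot \frac{1}{2} = 2$)
$K = \frac{1}{8}$ ($K = \frac{1}{2 + 6} = \frac{1}{8} \approx 0.125$)
$t{\left(u \right)} = \frac{1}{\frac{1}{8} + u}$ ($t{\left(u \right)} = \frac{1}{u + \frac{1}{8}} = \frac{1}{\frac{1}{8} + u}$)
$D{\left(y \right)} = 133 + \frac{8}{1 + 8 y}$
$Y{\left(336 \right)} + D{\left(-292 \right)} = 145 + \frac{141 + 1064 \left(-292\right)}{1 + 8 \left(-292\right)} = 145 + \frac{141 - 310688}{1 - 2336} = 145 + \frac{1}{-2335} \left(-310547\right) = 145 - - \frac{310547}{2335} = 145 + \frac{310547}{2335} = \frac{649122}{2335}$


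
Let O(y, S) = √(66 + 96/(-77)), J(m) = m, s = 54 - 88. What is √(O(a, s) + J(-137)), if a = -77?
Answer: √(-812273 + 231*√42658)/77 ≈ 11.356*I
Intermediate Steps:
s = -34
O(y, S) = 3*√42658/77 (O(y, S) = √(66 + 96*(-1/77)) = √(66 - 96/77) = √(4986/77) = 3*√42658/77)
√(O(a, s) + J(-137)) = √(3*√42658/77 - 137) = √(-137 + 3*√42658/77)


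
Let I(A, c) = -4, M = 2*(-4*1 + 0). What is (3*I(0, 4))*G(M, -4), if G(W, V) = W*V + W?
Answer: -288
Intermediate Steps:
M = -8 (M = 2*(-4 + 0) = 2*(-4) = -8)
G(W, V) = W + V*W (G(W, V) = V*W + W = W + V*W)
(3*I(0, 4))*G(M, -4) = (3*(-4))*(-8*(1 - 4)) = -(-96)*(-3) = -12*24 = -288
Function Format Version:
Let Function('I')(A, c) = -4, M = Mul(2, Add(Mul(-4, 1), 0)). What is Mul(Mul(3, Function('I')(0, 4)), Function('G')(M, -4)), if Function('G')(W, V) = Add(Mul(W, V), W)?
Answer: -288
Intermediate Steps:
M = -8 (M = Mul(2, Add(-4, 0)) = Mul(2, -4) = -8)
Function('G')(W, V) = Add(W, Mul(V, W)) (Function('G')(W, V) = Add(Mul(V, W), W) = Add(W, Mul(V, W)))
Mul(Mul(3, Function('I')(0, 4)), Function('G')(M, -4)) = Mul(Mul(3, -4), Mul(-8, Add(1, -4))) = Mul(-12, Mul(-8, -3)) = Mul(-12, 24) = -288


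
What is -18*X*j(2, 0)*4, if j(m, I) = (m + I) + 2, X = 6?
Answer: -1728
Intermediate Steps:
j(m, I) = 2 + I + m (j(m, I) = (I + m) + 2 = 2 + I + m)
-18*X*j(2, 0)*4 = -18*6*(2 + 0 + 2)*4 = -18*6*4*4 = -432*4 = -18*96 = -1728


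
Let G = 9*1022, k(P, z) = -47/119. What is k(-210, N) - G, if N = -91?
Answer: -1094609/119 ≈ -9198.4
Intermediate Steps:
k(P, z) = -47/119 (k(P, z) = -47*1/119 = -47/119)
G = 9198
k(-210, N) - G = -47/119 - 1*9198 = -47/119 - 9198 = -1094609/119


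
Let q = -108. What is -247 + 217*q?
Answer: -23683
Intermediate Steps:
-247 + 217*q = -247 + 217*(-108) = -247 - 23436 = -23683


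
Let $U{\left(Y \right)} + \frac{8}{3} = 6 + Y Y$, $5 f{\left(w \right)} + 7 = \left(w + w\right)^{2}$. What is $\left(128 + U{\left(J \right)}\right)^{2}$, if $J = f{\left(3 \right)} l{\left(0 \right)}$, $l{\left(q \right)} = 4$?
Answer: $\frac{2521847524}{5625} \approx 4.4833 \cdot 10^{5}$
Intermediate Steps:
$f{\left(w \right)} = - \frac{7}{5} + \frac{4 w^{2}}{5}$ ($f{\left(w \right)} = - \frac{7}{5} + \frac{\left(w + w\right)^{2}}{5} = - \frac{7}{5} + \frac{\left(2 w\right)^{2}}{5} = - \frac{7}{5} + \frac{4 w^{2}}{5}$)
$J = \frac{116}{5}$ ($J = \left(- \frac{7}{5} + \frac{4 \cdot 3^{2}}{5}\right) 4 = \left(- \frac{7}{5} + \frac{4}{5} \cdot 9\right) 4 = \left(- \frac{7}{5} + \frac{36}{5}\right) 4 = \frac{29}{5} \cdot 4 = \frac{116}{5} \approx 23.2$)
$U{\left(Y \right)} = \frac{10}{3} + Y^{2}$ ($U{\left(Y \right)} = - \frac{8}{3} + \left(6 + Y Y\right) = - \frac{8}{3} + \left(6 + Y^{2}\right) = \frac{10}{3} + Y^{2}$)
$\left(128 + U{\left(J \right)}\right)^{2} = \left(128 + \left(\frac{10}{3} + \left(\frac{116}{5}\right)^{2}\right)\right)^{2} = \left(128 + \left(\frac{10}{3} + \frac{13456}{25}\right)\right)^{2} = \left(128 + \frac{40618}{75}\right)^{2} = \left(\frac{50218}{75}\right)^{2} = \frac{2521847524}{5625}$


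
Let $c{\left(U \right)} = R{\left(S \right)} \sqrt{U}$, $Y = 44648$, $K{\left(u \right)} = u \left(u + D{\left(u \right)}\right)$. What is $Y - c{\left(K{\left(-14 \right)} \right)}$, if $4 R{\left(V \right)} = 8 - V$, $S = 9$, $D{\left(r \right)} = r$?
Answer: $44648 + \frac{7 \sqrt{2}}{2} \approx 44653.0$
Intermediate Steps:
$K{\left(u \right)} = 2 u^{2}$ ($K{\left(u \right)} = u \left(u + u\right) = u 2 u = 2 u^{2}$)
$R{\left(V \right)} = 2 - \frac{V}{4}$ ($R{\left(V \right)} = \frac{8 - V}{4} = 2 - \frac{V}{4}$)
$c{\left(U \right)} = - \frac{\sqrt{U}}{4}$ ($c{\left(U \right)} = \left(2 - \frac{9}{4}\right) \sqrt{U} = - \frac{\sqrt{U}}{4}$)
$Y - c{\left(K{\left(-14 \right)} \right)} = 44648 - - \frac{\sqrt{2 \left(-14\right)^{2}}}{4} = 44648 - - \frac{\sqrt{2 \cdot 196}}{4} = 44648 - - \frac{\sqrt{392}}{4} = 44648 - - \frac{14 \sqrt{2}}{4} = 44648 - - \frac{7 \sqrt{2}}{2} = 44648 + \frac{7 \sqrt{2}}{2}$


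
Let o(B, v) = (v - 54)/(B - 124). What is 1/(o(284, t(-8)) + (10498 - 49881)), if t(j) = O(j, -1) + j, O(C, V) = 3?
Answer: -160/6301339 ≈ -2.5391e-5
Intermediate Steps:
t(j) = 3 + j
o(B, v) = (-54 + v)/(-124 + B)
1/(o(284, t(-8)) + (10498 - 49881)) = 1/((-54 + (3 - 8))/(-124 + 284) + (10498 - 49881)) = 1/((-54 - 5)/160 - 39383) = 1/((1/160)*(-59) - 39383) = 1/(-59/160 - 39383) = 1/(-6301339/160) = -160/6301339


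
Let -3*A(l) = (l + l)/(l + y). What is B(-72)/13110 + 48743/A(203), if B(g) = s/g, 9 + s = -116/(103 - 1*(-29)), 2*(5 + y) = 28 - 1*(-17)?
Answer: -35870150632363/451665720 ≈ -79418.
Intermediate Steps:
y = 35/2 (y = -5 + (28 - 1*(-17))/2 = -5 + (28 + 17)/2 = -5 + (½)*45 = -5 + 45/2 = 35/2 ≈ 17.500)
A(l) = -2*l/(3*(35/2 + l)) (A(l) = -(l + l)/(3*(l + 35/2)) = -2*l/(3*(35/2 + l)))
s = -326/33 (s = -9 - 116/(103 - 1*(-29)) = -9 - 116/(103 + 29) = -9 - 116/132 = -9 - 116*1/132 = -9 - 29/33 = -326/33 ≈ -9.8788)
B(g) = -326/(33*g)
B(-72)/13110 + 48743/A(203) = -326/33/(-72)/13110 + 48743/((-4*203/(105 + 6*203))) = -326/33*(-1/72)*(1/13110) + 48743/((-4*203/(105 + 1218))) = (163/1188)*(1/13110) + 48743/((-4*203/1323)) = 163/15574680 + 48743/((-4*203*1/1323)) = 163/15574680 + 48743/(-116/189) = 163/15574680 + 48743*(-189/116) = 163/15574680 - 9212427/116 = -35870150632363/451665720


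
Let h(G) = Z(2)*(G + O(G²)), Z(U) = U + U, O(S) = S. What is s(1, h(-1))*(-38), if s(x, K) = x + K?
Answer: -38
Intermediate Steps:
Z(U) = 2*U
h(G) = 4*G + 4*G² (h(G) = (2*2)*(G + G²) = 4*(G + G²) = 4*G + 4*G²)
s(x, K) = K + x
s(1, h(-1))*(-38) = (4*(-1)*(1 - 1) + 1)*(-38) = (4*(-1)*0 + 1)*(-38) = (0 + 1)*(-38) = 1*(-38) = -38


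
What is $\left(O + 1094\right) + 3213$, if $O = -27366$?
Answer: $-23059$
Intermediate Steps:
$\left(O + 1094\right) + 3213 = \left(-27366 + 1094\right) + 3213 = -26272 + 3213 = -23059$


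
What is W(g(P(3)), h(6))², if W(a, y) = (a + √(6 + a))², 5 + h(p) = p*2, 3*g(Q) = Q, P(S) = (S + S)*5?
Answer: 38416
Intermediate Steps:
P(S) = 10*S (P(S) = (2*S)*5 = 10*S)
g(Q) = Q/3
h(p) = -5 + 2*p (h(p) = -5 + p*2 = -5 + 2*p)
W(g(P(3)), h(6))² = (((10*3)/3 + √(6 + (10*3)/3))²)² = (((⅓)*30 + √(6 + (⅓)*30))²)² = ((10 + √(6 + 10))²)² = ((10 + √16)²)² = ((10 + 4)²)² = (14²)² = 196² = 38416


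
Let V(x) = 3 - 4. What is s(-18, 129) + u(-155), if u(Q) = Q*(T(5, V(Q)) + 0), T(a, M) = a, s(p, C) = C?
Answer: -646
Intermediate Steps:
V(x) = -1
u(Q) = 5*Q (u(Q) = Q*(5 + 0) = Q*5 = 5*Q)
s(-18, 129) + u(-155) = 129 + 5*(-155) = 129 - 775 = -646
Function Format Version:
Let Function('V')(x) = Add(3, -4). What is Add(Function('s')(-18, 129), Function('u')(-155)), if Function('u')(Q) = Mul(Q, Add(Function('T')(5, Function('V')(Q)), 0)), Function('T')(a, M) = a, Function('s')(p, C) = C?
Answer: -646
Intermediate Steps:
Function('V')(x) = -1
Function('u')(Q) = Mul(5, Q) (Function('u')(Q) = Mul(Q, Add(5, 0)) = Mul(Q, 5) = Mul(5, Q))
Add(Function('s')(-18, 129), Function('u')(-155)) = Add(129, Mul(5, -155)) = Add(129, -775) = -646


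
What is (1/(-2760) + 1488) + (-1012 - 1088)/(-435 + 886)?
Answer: 1846406429/1244760 ≈ 1483.3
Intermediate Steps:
(1/(-2760) + 1488) + (-1012 - 1088)/(-435 + 886) = (-1/2760 + 1488) - 2100/451 = 4106879/2760 - 2100*1/451 = 4106879/2760 - 2100/451 = 1846406429/1244760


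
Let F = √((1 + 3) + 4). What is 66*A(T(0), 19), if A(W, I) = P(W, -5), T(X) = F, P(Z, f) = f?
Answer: -330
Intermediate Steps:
F = 2*√2 (F = √(4 + 4) = √8 = 2*√2 ≈ 2.8284)
T(X) = 2*√2
A(W, I) = -5
66*A(T(0), 19) = 66*(-5) = -330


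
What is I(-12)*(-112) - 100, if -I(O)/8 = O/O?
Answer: 796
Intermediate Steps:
I(O) = -8 (I(O) = -8*O/O = -8*1 = -8)
I(-12)*(-112) - 100 = -8*(-112) - 100 = 896 - 100 = 796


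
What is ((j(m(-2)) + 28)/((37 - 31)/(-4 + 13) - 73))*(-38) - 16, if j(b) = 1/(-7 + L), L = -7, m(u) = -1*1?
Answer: -2017/1519 ≈ -1.3278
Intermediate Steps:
m(u) = -1
j(b) = -1/14 (j(b) = 1/(-7 - 7) = 1/(-14) = -1/14)
((j(m(-2)) + 28)/((37 - 31)/(-4 + 13) - 73))*(-38) - 16 = ((-1/14 + 28)/((37 - 31)/(-4 + 13) - 73))*(-38) - 16 = (391/(14*(6/9 - 73)))*(-38) - 16 = (391/(14*(6*(⅑) - 73)))*(-38) - 16 = (391/(14*(⅔ - 73)))*(-38) - 16 = (391/(14*(-217/3)))*(-38) - 16 = ((391/14)*(-3/217))*(-38) - 16 = -1173/3038*(-38) - 16 = 22287/1519 - 16 = -2017/1519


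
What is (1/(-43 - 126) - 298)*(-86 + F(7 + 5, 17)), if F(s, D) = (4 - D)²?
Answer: -4180129/169 ≈ -24735.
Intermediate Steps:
(1/(-43 - 126) - 298)*(-86 + F(7 + 5, 17)) = (1/(-43 - 126) - 298)*(-86 + (-4 + 17)²) = (1/(-169) - 298)*(-86 + 13²) = (-1/169 - 298)*(-86 + 169) = -50363/169*83 = -4180129/169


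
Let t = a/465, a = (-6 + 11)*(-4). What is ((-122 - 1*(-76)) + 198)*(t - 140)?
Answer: -1979648/93 ≈ -21287.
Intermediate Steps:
a = -20 (a = 5*(-4) = -20)
t = -4/93 (t = -20/465 = -20*1/465 = -4/93 ≈ -0.043011)
((-122 - 1*(-76)) + 198)*(t - 140) = ((-122 - 1*(-76)) + 198)*(-4/93 - 140) = ((-122 + 76) + 198)*(-13024/93) = (-46 + 198)*(-13024/93) = 152*(-13024/93) = -1979648/93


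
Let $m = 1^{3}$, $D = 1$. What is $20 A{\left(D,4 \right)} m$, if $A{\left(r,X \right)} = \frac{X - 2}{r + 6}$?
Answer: $\frac{40}{7} \approx 5.7143$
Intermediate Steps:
$A{\left(r,X \right)} = \frac{-2 + X}{6 + r}$
$m = 1$
$20 A{\left(D,4 \right)} m = 20 \frac{-2 + 4}{6 + 1} \cdot 1 = 20 \cdot \frac{1}{7} \cdot 2 \cdot 1 = 20 \cdot \frac{2}{7} \cdot 1 = \frac{40}{7} \cdot 1 = \frac{40}{7}$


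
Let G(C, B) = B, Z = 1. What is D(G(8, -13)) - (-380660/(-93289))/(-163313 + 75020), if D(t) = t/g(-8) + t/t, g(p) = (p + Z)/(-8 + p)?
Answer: -236512462351/8236765677 ≈ -28.714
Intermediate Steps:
g(p) = (1 + p)/(-8 + p) (g(p) = (p + 1)/(-8 + p) = (1 + p)/(-8 + p))
D(t) = 1 + 16*t/7 (D(t) = t/(((1 - 8)/(-8 - 8))) + t/t = t/((-7/(-16))) + 1 = t/((-1/16*(-7))) + 1 = t/(7/16) + 1 = t*(16/7) + 1 = 16*t/7 + 1 = 1 + 16*t/7)
D(G(8, -13)) - (-380660/(-93289))/(-163313 + 75020) = (1 + (16/7)*(-13)) - (-380660/(-93289))/(-163313 + 75020) = (1 - 208/7) - (-380660*(-1/93289))/(-88293) = -201/7 - 54380*(-1)/(13327*88293) = -201/7 - 1*(-54380/1176680811) = -201/7 + 54380/1176680811 = -236512462351/8236765677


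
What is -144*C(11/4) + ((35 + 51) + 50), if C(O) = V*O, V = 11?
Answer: -4220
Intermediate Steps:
C(O) = 11*O
-144*C(11/4) + ((35 + 51) + 50) = -1584*11/4 + ((35 + 51) + 50) = -1584*11*(¼) + (86 + 50) = -1584*11/4 + 136 = -144*121/4 + 136 = -4356 + 136 = -4220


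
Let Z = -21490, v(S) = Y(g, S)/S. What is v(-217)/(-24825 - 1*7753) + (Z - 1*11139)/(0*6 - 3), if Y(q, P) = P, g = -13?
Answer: 1062987559/97734 ≈ 10876.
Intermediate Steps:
v(S) = 1 (v(S) = S/S = 1)
v(-217)/(-24825 - 1*7753) + (Z - 1*11139)/(0*6 - 3) = 1/(-24825 - 1*7753) + (-21490 - 1*11139)/(0*6 - 3) = 1/(-24825 - 7753) + (-21490 - 11139)/(0 - 3) = 1/(-32578) - 32629/(-3) = 1*(-1/32578) - 32629*(-1/3) = -1/32578 + 32629/3 = 1062987559/97734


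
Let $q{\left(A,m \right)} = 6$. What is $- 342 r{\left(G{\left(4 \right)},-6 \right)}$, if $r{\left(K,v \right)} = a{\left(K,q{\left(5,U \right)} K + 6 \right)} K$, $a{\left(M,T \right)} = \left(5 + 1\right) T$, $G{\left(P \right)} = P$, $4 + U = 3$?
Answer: $-246240$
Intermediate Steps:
$U = -1$ ($U = -4 + 3 = -1$)
$a{\left(M,T \right)} = 6 T$
$r{\left(K,v \right)} = K \left(36 + 36 K\right)$ ($r{\left(K,v \right)} = 6 \left(6 K + 6\right) K = 6 \left(6 + 6 K\right) K = \left(36 + 36 K\right) K = K \left(36 + 36 K\right)$)
$- 342 r{\left(G{\left(4 \right)},-6 \right)} = - 342 \cdot 36 \cdot 4 \left(1 + 4\right) = - 342 \cdot 36 \cdot 4 \cdot 5 = \left(-342\right) 720 = -246240$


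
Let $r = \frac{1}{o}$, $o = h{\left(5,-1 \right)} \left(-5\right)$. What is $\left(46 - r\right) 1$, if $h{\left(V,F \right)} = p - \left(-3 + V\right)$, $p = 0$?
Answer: $\frac{459}{10} \approx 45.9$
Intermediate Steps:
$h{\left(V,F \right)} = 3 - V$ ($h{\left(V,F \right)} = 0 - \left(-3 + V\right) = 3 - V$)
$o = 10$ ($o = \left(3 - 5\right) \left(-5\right) = \left(-2\right) \left(-5\right) = 10$)
$r = \frac{1}{10} \approx 0.1$
$\left(46 - r\right) 1 = \left(46 - \frac{1}{10}\right) 1 = \frac{459}{10} \cdot 1 = \frac{459}{10}$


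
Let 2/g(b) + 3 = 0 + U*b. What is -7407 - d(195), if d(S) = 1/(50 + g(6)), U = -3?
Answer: -7762557/1048 ≈ -7407.0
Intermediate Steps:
g(b) = 2/(-3 - 3*b) (g(b) = 2/(-3 + (0 - 3*b)) = 2/(-3 - 3*b))
d(S) = 21/1048 (d(S) = 1/(50 - 2/(3 + 3*6)) = 1/(50 - 2/(3 + 18)) = 1/(50 - 2/21) = 1/(1048/21) = 21/1048)
-7407 - d(195) = -7407 - 1*21/1048 = -7407 - 21/1048 = -7762557/1048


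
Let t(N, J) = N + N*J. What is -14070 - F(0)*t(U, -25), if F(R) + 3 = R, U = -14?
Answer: -13062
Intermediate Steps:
F(R) = -3 + R
t(N, J) = N + J*N
-14070 - F(0)*t(U, -25) = -14070 - (-3 + 0)*(-14*(1 - 25)) = -14070 - (-3)*(-14*(-24)) = -14070 - (-3)*336 = -14070 - 1*(-1008) = -14070 + 1008 = -13062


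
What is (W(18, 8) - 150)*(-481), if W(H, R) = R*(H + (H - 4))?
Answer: -50986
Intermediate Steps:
W(H, R) = R*(-4 + 2*H) (W(H, R) = R*(H + (-4 + H)) = R*(-4 + 2*H))
(W(18, 8) - 150)*(-481) = (2*8*(-2 + 18) - 150)*(-481) = (2*8*16 - 150)*(-481) = (256 - 150)*(-481) = 106*(-481) = -50986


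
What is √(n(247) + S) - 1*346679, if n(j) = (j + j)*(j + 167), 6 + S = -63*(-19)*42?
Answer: -346679 + 8*√3981 ≈ -3.4617e+5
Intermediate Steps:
S = 50268 (S = -6 - 63*(-19)*42 = -6 + 1197*42 = -6 + 50274 = 50268)
n(j) = 2*j*(167 + j) (n(j) = (2*j)*(167 + j) = 2*j*(167 + j))
√(n(247) + S) - 1*346679 = √(2*247*(167 + 247) + 50268) - 1*346679 = √(2*247*414 + 50268) - 346679 = √(204516 + 50268) - 346679 = √254784 - 346679 = 8*√3981 - 346679 = -346679 + 8*√3981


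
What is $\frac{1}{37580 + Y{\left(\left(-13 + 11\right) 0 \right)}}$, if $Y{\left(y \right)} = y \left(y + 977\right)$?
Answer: $\frac{1}{37580} \approx 2.661 \cdot 10^{-5}$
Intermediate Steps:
$Y{\left(y \right)} = y \left(977 + y\right)$
$\frac{1}{37580 + Y{\left(\left(-13 + 11\right) 0 \right)}} = \frac{1}{37580 + \left(-13 + 11\right) 0 \left(977 + \left(-13 + 11\right) 0\right)} = \frac{1}{37580 + \left(-2\right) 0 \left(977 - 0\right)} = \frac{1}{37580 + 0 \left(977 + 0\right)} = \frac{1}{37580 + 0 \cdot 977} = \frac{1}{37580 + 0} = \frac{1}{37580}$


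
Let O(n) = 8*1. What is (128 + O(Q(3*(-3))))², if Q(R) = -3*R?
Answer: 18496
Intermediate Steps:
O(n) = 8
(128 + O(Q(3*(-3))))² = (128 + 8)² = 136² = 18496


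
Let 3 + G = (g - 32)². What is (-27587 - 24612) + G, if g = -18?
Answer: -49702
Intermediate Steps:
G = 2497 (G = -3 + (-18 - 32)² = -3 + (-50)² = -3 + 2500 = 2497)
(-27587 - 24612) + G = (-27587 - 24612) + 2497 = -52199 + 2497 = -49702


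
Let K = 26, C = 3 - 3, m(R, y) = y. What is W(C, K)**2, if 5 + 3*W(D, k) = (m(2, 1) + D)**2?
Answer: 16/9 ≈ 1.7778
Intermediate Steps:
C = 0
W(D, k) = -5/3 + (1 + D)**2/3
W(C, K)**2 = (-5/3 + (1 + 0)**2/3)**2 = (-5/3 + (1/3)*1**2)**2 = (-5/3 + (1/3)*1)**2 = (-5/3 + 1/3)**2 = (-4/3)**2 = 16/9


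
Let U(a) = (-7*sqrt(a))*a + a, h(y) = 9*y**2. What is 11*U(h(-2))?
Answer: -16236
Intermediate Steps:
U(a) = a - 7*a**(3/2) (U(a) = -7*a**(3/2) + a = a - 7*a**(3/2))
11*U(h(-2)) = 11*(9*(-2)**2 - 7*(9*(-2)**2)**(3/2)) = 11*(9*4 - 7*(9*4)**(3/2)) = 11*(36 - 7*36**(3/2)) = 11*(36 - 7*216) = 11*(36 - 1512) = 11*(-1476) = -16236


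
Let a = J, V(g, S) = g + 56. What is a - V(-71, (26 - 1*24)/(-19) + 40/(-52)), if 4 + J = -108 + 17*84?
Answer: 1331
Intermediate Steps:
J = 1316 (J = -4 + (-108 + 17*84) = -4 + (-108 + 1428) = -4 + 1320 = 1316)
V(g, S) = 56 + g
a = 1316
a - V(-71, (26 - 1*24)/(-19) + 40/(-52)) = 1316 - (56 - 71) = 1316 - 1*(-15) = 1316 + 15 = 1331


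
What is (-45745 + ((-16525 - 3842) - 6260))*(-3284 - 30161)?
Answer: 2420481540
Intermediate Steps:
(-45745 + ((-16525 - 3842) - 6260))*(-3284 - 30161) = (-45745 + (-20367 - 6260))*(-33445) = (-45745 - 26627)*(-33445) = -72372*(-33445) = 2420481540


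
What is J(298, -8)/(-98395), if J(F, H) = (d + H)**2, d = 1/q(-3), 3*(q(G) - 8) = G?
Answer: -55/87661 ≈ -0.00062742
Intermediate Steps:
q(G) = 8 + G/3
d = 1/7 (d = 1/(8 + (1/3)*(-3)) = 1/(8 - 1) = 1/7 ≈ 0.14286)
J(F, H) = (1/7 + H)**2
J(298, -8)/(-98395) = ((1 + 7*(-8))**2/49)/(-98395) = ((1 - 56)**2/49)*(-1/98395) = ((1/49)*(-55)**2)*(-1/98395) = ((1/49)*3025)*(-1/98395) = (3025/49)*(-1/98395) = -55/87661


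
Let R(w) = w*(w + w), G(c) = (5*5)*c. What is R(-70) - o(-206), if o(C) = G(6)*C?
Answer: 40700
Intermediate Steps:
G(c) = 25*c
R(w) = 2*w² (R(w) = w*(2*w) = 2*w²)
o(C) = 150*C (o(C) = (25*6)*C = 150*C)
R(-70) - o(-206) = 2*(-70)² - 150*(-206) = 2*4900 - 1*(-30900) = 9800 + 30900 = 40700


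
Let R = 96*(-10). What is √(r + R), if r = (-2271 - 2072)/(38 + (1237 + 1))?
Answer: I*√392147657/638 ≈ 31.039*I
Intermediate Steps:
r = -4343/1276 (r = -4343/(38 + 1238) = -4343/1276 ≈ -3.4036)
R = -960
√(r + R) = √(-4343/1276 - 960) = √(-1229303/1276) = I*√392147657/638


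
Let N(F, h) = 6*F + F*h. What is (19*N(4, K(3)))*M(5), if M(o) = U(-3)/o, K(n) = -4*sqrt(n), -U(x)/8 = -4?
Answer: 14592/5 - 9728*sqrt(3)/5 ≈ -451.48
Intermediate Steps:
U(x) = 32 (U(x) = -8*(-4) = 32)
M(o) = 32/o
(19*N(4, K(3)))*M(5) = (19*(4*(6 - 4*sqrt(3))))*(32/5) = (19*(24 - 16*sqrt(3)))*(32*(1/5)) = (456 - 304*sqrt(3))*(32/5) = 14592/5 - 9728*sqrt(3)/5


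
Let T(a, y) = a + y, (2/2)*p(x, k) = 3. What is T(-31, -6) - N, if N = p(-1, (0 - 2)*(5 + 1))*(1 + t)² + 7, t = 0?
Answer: -47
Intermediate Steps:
p(x, k) = 3
N = 10 (N = 3*(1 + 0)² + 7 = 3*1² + 7 = 3*1 + 7 = 3 + 7 = 10)
T(-31, -6) - N = (-31 - 6) - 1*10 = -37 - 10 = -47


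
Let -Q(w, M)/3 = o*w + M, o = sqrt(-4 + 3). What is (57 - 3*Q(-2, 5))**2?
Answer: 10080 - 3672*I ≈ 10080.0 - 3672.0*I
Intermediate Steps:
o = I (o = sqrt(-1) = I ≈ 1.0*I)
Q(w, M) = -3*M - 3*I*w (Q(w, M) = -3*(I*w + M) = -3*(M + I*w) = -3*M - 3*I*w)
(57 - 3*Q(-2, 5))**2 = (57 - 3*(-3*5 - 3*I*(-2)))**2 = (57 - 3*(-15 + 6*I))**2 = (57 + (45 - 18*I))**2 = (102 - 18*I)**2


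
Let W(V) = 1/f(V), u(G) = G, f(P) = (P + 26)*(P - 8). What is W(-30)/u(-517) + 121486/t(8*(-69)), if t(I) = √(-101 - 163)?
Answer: -1/78584 - 60743*I*√66/66 ≈ -1.2725e-5 - 7476.9*I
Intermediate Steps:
f(P) = (-8 + P)*(26 + P) (f(P) = (26 + P)*(-8 + P) = (-8 + P)*(26 + P))
t(I) = 2*I*√66 (t(I) = √(-264) = 2*I*√66)
W(V) = 1/(-208 + V² + 18*V)
W(-30)/u(-517) + 121486/t(8*(-69)) = 1/((-208 + (-30)² + 18*(-30))*(-517)) + 121486/((2*I*√66)) = -1/517/(-208 + 900 - 540) + 121486*(-I*√66/132) = -1/517/152 - 60743*I*√66/66 = (1/152)*(-1/517) - 60743*I*√66/66 = -1/78584 - 60743*I*√66/66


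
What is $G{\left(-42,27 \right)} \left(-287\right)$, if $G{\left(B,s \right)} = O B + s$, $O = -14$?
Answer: $-176505$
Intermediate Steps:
$G{\left(B,s \right)} = s - 14 B$ ($G{\left(B,s \right)} = - 14 B + s = s - 14 B$)
$G{\left(-42,27 \right)} \left(-287\right) = \left(27 - -588\right) \left(-287\right) = \left(27 + 588\right) \left(-287\right) = 615 \left(-287\right) = -176505$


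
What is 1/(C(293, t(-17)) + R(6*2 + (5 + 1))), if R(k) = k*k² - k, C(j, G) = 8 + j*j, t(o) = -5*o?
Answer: 1/91671 ≈ 1.0909e-5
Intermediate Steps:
C(j, G) = 8 + j²
R(k) = k³ - k
1/(C(293, t(-17)) + R(6*2 + (5 + 1))) = 1/((8 + 293²) + ((6*2 + (5 + 1))³ - (6*2 + (5 + 1)))) = 1/((8 + 85849) + ((12 + 6)³ - (12 + 6))) = 1/(85857 + (18³ - 1*18)) = 1/(85857 + (5832 - 18)) = 1/(85857 + 5814) = 1/91671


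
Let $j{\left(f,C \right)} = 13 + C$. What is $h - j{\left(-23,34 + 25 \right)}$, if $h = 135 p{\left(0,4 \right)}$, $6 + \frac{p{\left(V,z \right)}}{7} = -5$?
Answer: $-10467$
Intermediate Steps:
$p{\left(V,z \right)} = -77$ ($p{\left(V,z \right)} = -42 + 7 \left(-5\right) = -42 - 35 = -77$)
$h = -10395$ ($h = 135 \left(-77\right) = -10395$)
$h - j{\left(-23,34 + 25 \right)} = -10395 - \left(13 + \left(34 + 25\right)\right) = -10395 - \left(13 + 59\right) = -10395 - 72 = -10467$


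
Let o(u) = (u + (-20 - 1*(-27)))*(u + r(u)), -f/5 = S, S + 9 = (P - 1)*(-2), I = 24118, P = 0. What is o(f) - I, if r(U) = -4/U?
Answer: -113264/5 ≈ -22653.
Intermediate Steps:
S = -7 (S = -9 + (0 - 1)*(-2) = -9 - 1*(-2) = -9 + 2 = -7)
f = 35 (f = -5*(-7) = 35)
o(u) = (7 + u)*(u - 4/u) (o(u) = (u + (-20 - 1*(-27)))*(u - 4/u) = (u + (-20 + 27))*(u - 4/u) = (u + 7)*(u - 4/u) = (7 + u)*(u - 4/u))
o(f) - I = (-4 + 35² - 28/35 + 7*35) - 1*24118 = (-4 + 1225 - 28*1/35 + 245) - 24118 = (-4 + 1225 - ⅘ + 245) - 24118 = 7326/5 - 24118 = -113264/5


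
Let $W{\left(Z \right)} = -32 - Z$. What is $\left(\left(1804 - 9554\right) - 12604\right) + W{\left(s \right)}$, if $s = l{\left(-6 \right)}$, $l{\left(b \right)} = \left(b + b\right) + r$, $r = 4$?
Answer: $-20378$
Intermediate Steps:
$l{\left(b \right)} = 4 + 2 b$ ($l{\left(b \right)} = \left(b + b\right) + 4 = 2 b + 4 = 4 + 2 b$)
$s = -8$ ($s = 4 + 2 \left(-6\right) = 4 - 12 = -8$)
$\left(\left(1804 - 9554\right) - 12604\right) + W{\left(s \right)} = \left(\left(1804 - 9554\right) - 12604\right) - 24 = \left(-7750 - 12604\right) + \left(-32 + 8\right) = -20354 - 24 = -20378$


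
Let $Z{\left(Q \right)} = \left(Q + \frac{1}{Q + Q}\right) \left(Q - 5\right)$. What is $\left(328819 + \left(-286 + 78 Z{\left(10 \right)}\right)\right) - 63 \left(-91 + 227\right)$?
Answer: $\frac{647769}{2} \approx 3.2388 \cdot 10^{5}$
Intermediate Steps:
$Z{\left(Q \right)} = \left(-5 + Q\right) \left(Q + \frac{1}{2 Q}\right)$ ($Z{\left(Q \right)} = \left(Q + \frac{1}{2 Q}\right) \left(-5 + Q\right) = \left(-5 + Q\right) \left(Q + \frac{1}{2 Q}\right)$)
$\left(328819 + \left(-286 + 78 Z{\left(10 \right)}\right)\right) - 63 \left(-91 + 227\right) = \left(328819 - \left(286 - 78 \left(\frac{1}{2} + 10^{2} - 50 - \frac{5}{2 \cdot 10}\right)\right)\right) - 63 \left(-91 + 227\right) = \left(328819 - \left(286 - 78 \left(\frac{1}{2} + 100 - 50 - \frac{1}{4}\right)\right)\right) - 8568 = \left(328819 + \left(-286 + 78 \cdot \frac{201}{4}\right)\right) - 8568 = \left(328819 + \left(-286 + \frac{7839}{2}\right)\right) - 8568 = \left(328819 + \frac{7267}{2}\right) - 8568 = \frac{664905}{2} - 8568 = \frac{647769}{2}$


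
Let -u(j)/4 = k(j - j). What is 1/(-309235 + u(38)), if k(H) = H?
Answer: -1/309235 ≈ -3.2338e-6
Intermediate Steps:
u(j) = 0 (u(j) = -4*(j - j) = -4*0 = 0)
1/(-309235 + u(38)) = 1/(-309235 + 0) = 1/(-309235) = -1/309235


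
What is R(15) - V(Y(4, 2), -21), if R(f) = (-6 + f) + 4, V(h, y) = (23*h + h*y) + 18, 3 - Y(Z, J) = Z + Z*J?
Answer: 13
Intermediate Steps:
Y(Z, J) = 3 - Z - J*Z (Y(Z, J) = 3 - (Z + Z*J) = 3 - (Z + J*Z) = 3 + (-Z - J*Z) = 3 - Z - J*Z)
V(h, y) = 18 + 23*h + h*y
R(f) = -2 + f
R(15) - V(Y(4, 2), -21) = (-2 + 15) - (18 + 23*(3 - 1*4 - 1*2*4) + (3 - 1*4 - 1*2*4)*(-21)) = 13 - (18 + 23*(3 - 4 - 8) + (3 - 4 - 8)*(-21)) = 13 - (18 + 23*(-9) - 9*(-21)) = 13 - (18 - 207 + 189) = 13 - 1*0 = 13 + 0 = 13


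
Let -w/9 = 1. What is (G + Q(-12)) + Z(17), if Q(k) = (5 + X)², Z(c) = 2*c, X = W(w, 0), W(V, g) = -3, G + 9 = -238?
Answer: -209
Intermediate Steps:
G = -247 (G = -9 - 238 = -247)
w = -9 (w = -9*1 = -9)
X = -3
Q(k) = 4 (Q(k) = (5 - 3)² = 2² = 4)
(G + Q(-12)) + Z(17) = (-247 + 4) + 2*17 = -243 + 34 = -209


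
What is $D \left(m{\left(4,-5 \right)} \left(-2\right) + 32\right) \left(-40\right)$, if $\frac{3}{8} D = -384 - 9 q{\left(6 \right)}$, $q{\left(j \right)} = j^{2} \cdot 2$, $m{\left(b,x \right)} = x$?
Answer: $4623360$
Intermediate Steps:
$q{\left(j \right)} = 2 j^{2}$
$D = -2752$ ($D = \frac{8 \left(-384 - 9 \cdot 2 \cdot 6^{2}\right)}{3} = \frac{8 \left(-384 - 9 \cdot 2 \cdot 36\right)}{3} = \frac{8 \left(-384 - 648\right)}{3} = \frac{8}{3} \left(-1032\right) = -2752$)
$D \left(m{\left(4,-5 \right)} \left(-2\right) + 32\right) \left(-40\right) = - 2752 \left(\left(-5\right) \left(-2\right) + 32\right) \left(-40\right) = - 2752 \left(10 + 32\right) \left(-40\right) = - 2752 \cdot 42 \left(-40\right) = \left(-2752\right) \left(-1680\right) = 4623360$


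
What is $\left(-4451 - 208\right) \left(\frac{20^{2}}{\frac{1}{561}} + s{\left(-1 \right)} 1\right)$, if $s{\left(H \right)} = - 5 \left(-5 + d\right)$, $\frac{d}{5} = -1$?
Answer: $-1045712550$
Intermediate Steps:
$d = -5$ ($d = 5 \left(-1\right) = -5$)
$s{\left(H \right)} = 50$ ($s{\left(H \right)} = - 5 \left(-5 - 5\right) = \left(-5\right) \left(-10\right) = 50$)
$\left(-4451 - 208\right) \left(\frac{20^{2}}{\frac{1}{561}} + s{\left(-1 \right)} 1\right) = \left(-4451 - 208\right) \left(\frac{20^{2}}{\frac{1}{561}} + 50 \cdot 1\right) = - 4659 \left(400 \frac{1}{\frac{1}{561}} + 50\right) = - 4659 \left(400 \cdot 561 + 50\right) = - 4659 \left(224400 + 50\right) = \left(-4659\right) 224450 = -1045712550$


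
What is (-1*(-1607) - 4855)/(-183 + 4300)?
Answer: -3248/4117 ≈ -0.78892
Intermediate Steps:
(-1*(-1607) - 4855)/(-183 + 4300) = (1607 - 4855)/4117 = -3248*1/4117 = -3248/4117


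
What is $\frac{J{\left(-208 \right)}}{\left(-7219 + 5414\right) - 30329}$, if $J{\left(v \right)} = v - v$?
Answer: $0$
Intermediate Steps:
$J{\left(v \right)} = 0$
$\frac{J{\left(-208 \right)}}{\left(-7219 + 5414\right) - 30329} = \frac{0}{\left(-7219 + 5414\right) - 30329} = \frac{0}{-1805 - 30329} = \frac{0}{-32134} = 0 \left(- \frac{1}{32134}\right) = 0$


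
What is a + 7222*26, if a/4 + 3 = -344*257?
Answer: -165872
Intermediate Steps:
a = -353644 (a = -12 + 4*(-344*257) = -12 + 4*(-88408) = -12 - 353632 = -353644)
a + 7222*26 = -353644 + 7222*26 = -353644 + 187772 = -165872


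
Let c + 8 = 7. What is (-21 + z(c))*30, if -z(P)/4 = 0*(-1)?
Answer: -630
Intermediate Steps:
c = -1 (c = -8 + 7 = -1)
z(P) = 0 (z(P) = -0*(-1) = -4*0 = 0)
(-21 + z(c))*30 = (-21 + 0)*30 = -21*30 = -630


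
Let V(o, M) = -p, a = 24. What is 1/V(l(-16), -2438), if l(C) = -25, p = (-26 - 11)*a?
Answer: 1/888 ≈ 0.0011261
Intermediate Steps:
p = -888 (p = (-26 - 11)*24 = -37*24 = -888)
V(o, M) = 888 (V(o, M) = -1*(-888) = 888)
1/V(l(-16), -2438) = 1/888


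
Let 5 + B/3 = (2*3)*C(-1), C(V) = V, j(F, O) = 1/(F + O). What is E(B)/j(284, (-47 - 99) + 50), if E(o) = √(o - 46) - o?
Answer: 6204 + 188*I*√79 ≈ 6204.0 + 1671.0*I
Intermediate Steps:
B = -33 (B = -15 + 3*((2*3)*(-1)) = -15 + 3*(6*(-1)) = -15 + 3*(-6) = -15 - 18 = -33)
E(o) = √(-46 + o) - o
E(B)/j(284, (-47 - 99) + 50) = (√(-46 - 33) - 1*(-33))/(1/(284 + ((-47 - 99) + 50))) = (√(-79) + 33)/(1/(284 + (-146 + 50))) = (I*√79 + 33)/(1/(284 - 96)) = (33 + I*√79)/(1/188) = (33 + I*√79)*188 = 6204 + 188*I*√79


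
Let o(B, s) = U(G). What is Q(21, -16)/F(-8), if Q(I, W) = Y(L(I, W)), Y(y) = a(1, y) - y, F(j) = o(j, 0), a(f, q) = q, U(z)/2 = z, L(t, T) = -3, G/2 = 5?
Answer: 0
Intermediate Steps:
G = 10 (G = 2*5 = 10)
U(z) = 2*z
o(B, s) = 20 (o(B, s) = 2*10 = 20)
F(j) = 20
Y(y) = 0 (Y(y) = y - y = 0)
Q(I, W) = 0
Q(21, -16)/F(-8) = 0/20 = 0*(1/20) = 0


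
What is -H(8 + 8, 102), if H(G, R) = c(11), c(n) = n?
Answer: -11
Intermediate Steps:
H(G, R) = 11
-H(8 + 8, 102) = -1*11 = -11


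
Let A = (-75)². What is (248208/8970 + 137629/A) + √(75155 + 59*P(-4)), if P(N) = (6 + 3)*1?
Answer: 87690071/1681875 + √75686 ≈ 327.25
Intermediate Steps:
A = 5625
P(N) = 9 (P(N) = 9*1 = 9)
(248208/8970 + 137629/A) + √(75155 + 59*P(-4)) = (248208/8970 + 137629/5625) + √(75155 + 59*9) = (248208*(1/8970) + 137629*(1/5625)) + √(75155 + 531) = (41368/1495 + 137629/5625) + √75686 = 87690071/1681875 + √75686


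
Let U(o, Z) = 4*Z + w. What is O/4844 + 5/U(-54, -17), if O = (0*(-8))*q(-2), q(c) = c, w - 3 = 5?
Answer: -1/12 ≈ -0.083333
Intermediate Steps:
w = 8 (w = 3 + 5 = 8)
O = 0 (O = (0*(-8))*(-2) = 0*(-2) = 0)
U(o, Z) = 8 + 4*Z (U(o, Z) = 4*Z + 8 = 8 + 4*Z)
O/4844 + 5/U(-54, -17) = 0/4844 + 5/(8 + 4*(-17)) = 0*(1/4844) + 5/(8 - 68) = 0 + 5/(-60) = 0 + 5*(-1/60) = 0 - 1/12 = -1/12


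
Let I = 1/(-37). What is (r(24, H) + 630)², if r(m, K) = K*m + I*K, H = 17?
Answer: 1473715321/1369 ≈ 1.0765e+6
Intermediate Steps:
I = -1/37 ≈ -0.027027
r(m, K) = -K/37 + K*m (r(m, K) = K*m - K/37 = -K/37 + K*m)
(r(24, H) + 630)² = (17*(-1/37 + 24) + 630)² = (17*(887/37) + 630)² = (15079/37 + 630)² = (38389/37)² = 1473715321/1369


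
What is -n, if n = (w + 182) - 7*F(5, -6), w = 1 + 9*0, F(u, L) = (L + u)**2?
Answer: -176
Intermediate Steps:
w = 1 (w = 1 + 0 = 1)
n = 176 (n = (1 + 182) - 7*(-6 + 5)**2 = 183 - 7*(-1)**2 = 183 - 7*1 = 183 - 7 = 176)
-n = -1*176 = -176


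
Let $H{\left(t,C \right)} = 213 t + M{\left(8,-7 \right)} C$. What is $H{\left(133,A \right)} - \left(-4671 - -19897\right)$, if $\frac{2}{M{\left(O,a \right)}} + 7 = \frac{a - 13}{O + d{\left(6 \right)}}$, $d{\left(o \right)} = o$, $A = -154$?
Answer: $\frac{775233}{59} \approx 13140.0$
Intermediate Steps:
$M{\left(O,a \right)} = \frac{2}{-7 + \frac{-13 + a}{6 + O}}$ ($M{\left(O,a \right)} = \frac{2}{-7 + \frac{a - 13}{O + 6}} = \frac{2}{-7 + \frac{-13 + a}{6 + O}}$)
$H{\left(t,C \right)} = 213 t - \frac{14 C}{59}$ ($H{\left(t,C \right)} = 213 t + \frac{2 \left(6 + 8\right)}{-55 - 7 - 56} C = 213 t + 2 \frac{1}{-55 - 7 - 56} \cdot 14 C = 213 t + 2 \frac{1}{-118} \cdot 14 C = 213 t + 2 \left(- \frac{1}{118}\right) 14 C = 213 t - \frac{14 C}{59}$)
$H{\left(133,A \right)} - \left(-4671 - -19897\right) = \left(213 \cdot 133 - - \frac{2156}{59}\right) - \left(-4671 - -19897\right) = \left(28329 + \frac{2156}{59}\right) - \left(-4671 + 19897\right) = \frac{1673567}{59} - 15226 = \frac{775233}{59}$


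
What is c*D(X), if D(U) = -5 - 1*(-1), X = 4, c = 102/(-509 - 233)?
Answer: 204/371 ≈ 0.54986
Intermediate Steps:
c = -51/371 (c = 102/(-742) = 102*(-1/742) = -51/371 ≈ -0.13747)
D(U) = -4 (D(U) = -5 + 1 = -4)
c*D(X) = -51/371*(-4) = 204/371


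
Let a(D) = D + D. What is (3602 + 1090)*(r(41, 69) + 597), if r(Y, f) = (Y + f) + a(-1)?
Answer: 3307860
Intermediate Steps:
a(D) = 2*D
r(Y, f) = -2 + Y + f (r(Y, f) = (Y + f) + 2*(-1) = (Y + f) - 2 = -2 + Y + f)
(3602 + 1090)*(r(41, 69) + 597) = (3602 + 1090)*((-2 + 41 + 69) + 597) = 4692*(108 + 597) = 4692*705 = 3307860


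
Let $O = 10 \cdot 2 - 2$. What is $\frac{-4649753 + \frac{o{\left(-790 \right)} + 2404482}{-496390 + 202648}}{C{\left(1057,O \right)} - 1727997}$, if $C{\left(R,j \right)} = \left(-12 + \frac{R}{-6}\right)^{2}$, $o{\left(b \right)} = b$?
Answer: $\frac{2731660298836}{994369723069} \approx 2.7471$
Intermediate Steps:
$O = 18$ ($O = 20 - 2 = 18$)
$C{\left(R,j \right)} = \left(-12 - \frac{R}{6}\right)^{2}$ ($C{\left(R,j \right)} = \left(-12 + R \left(- \frac{1}{6}\right)\right)^{2} = \left(-12 - \frac{R}{6}\right)^{2}$)
$\frac{-4649753 + \frac{o{\left(-790 \right)} + 2404482}{-496390 + 202648}}{C{\left(1057,O \right)} - 1727997} = \frac{-4649753 + \frac{-790 + 2404482}{-496390 + 202648}}{\frac{\left(72 + 1057\right)^{2}}{36} - 1727997} = \frac{-4649753 + \frac{2403692}{-293742}}{\frac{1129^{2}}{36} - 1727997} = \frac{-4649753 + 2403692 \left(- \frac{1}{293742}\right)}{\frac{1}{36} \cdot 1274641 - 1727997} = \frac{-4649753 - \frac{1201846}{146871}}{\frac{1274641}{36} - 1727997} = - \frac{682915074709}{146871 \left(- \frac{60933251}{36}\right)} = \left(- \frac{682915074709}{146871}\right) \left(- \frac{36}{60933251}\right) = \frac{2731660298836}{994369723069}$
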